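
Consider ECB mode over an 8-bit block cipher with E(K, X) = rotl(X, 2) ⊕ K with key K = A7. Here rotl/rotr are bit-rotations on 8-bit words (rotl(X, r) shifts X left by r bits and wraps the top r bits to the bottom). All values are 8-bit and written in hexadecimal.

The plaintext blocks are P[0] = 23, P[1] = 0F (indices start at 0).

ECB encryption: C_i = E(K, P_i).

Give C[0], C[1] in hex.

C[0]: E(K, 23) = 2B.
C[1]: E(K, 0F) = 9B.

C[0] = 2B, C[1] = 9B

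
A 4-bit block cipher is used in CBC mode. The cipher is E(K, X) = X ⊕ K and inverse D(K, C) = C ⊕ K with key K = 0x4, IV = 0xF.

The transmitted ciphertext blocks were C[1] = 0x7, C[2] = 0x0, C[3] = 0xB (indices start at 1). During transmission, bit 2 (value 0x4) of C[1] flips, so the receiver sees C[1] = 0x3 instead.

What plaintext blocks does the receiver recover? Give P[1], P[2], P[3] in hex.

P[1] = 0x8, P[2] = 0x7, P[3] = 0xF

CBC decryption: P_i = D(K, C_i) ⊕ C_{i−1}, with C_{0} = IV.
Only C[1] changed, to 0x3. In CBC, a change in C_i garbles P_i and flips the same bit in P_{i+1}. Decrypting the received ciphertext:
P[1]: D(K, 0x3) = 0x7; 0x7 ⊕ 0xF = 0x8.
P[2]: D(K, 0x0) = 0x4; 0x4 ⊕ 0x3 = 0x7.
P[3]: D(K, 0xB) = 0xF; 0xF ⊕ 0x0 = 0xF.
Blocks that differ from the original plaintext: P[1], P[2].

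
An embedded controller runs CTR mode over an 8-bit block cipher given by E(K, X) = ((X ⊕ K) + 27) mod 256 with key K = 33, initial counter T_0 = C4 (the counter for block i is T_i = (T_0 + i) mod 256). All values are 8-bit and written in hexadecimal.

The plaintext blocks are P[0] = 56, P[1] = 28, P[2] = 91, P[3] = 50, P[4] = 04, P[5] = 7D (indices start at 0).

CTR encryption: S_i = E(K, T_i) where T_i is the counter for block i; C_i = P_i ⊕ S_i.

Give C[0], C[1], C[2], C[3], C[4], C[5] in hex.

C[0]: T = C4, S = E(K, T) = 1E; 56 ⊕ 1E = 48.
C[1]: T = C5, S = E(K, T) = 1D; 28 ⊕ 1D = 35.
C[2]: T = C6, S = E(K, T) = 1C; 91 ⊕ 1C = 8D.
C[3]: T = C7, S = E(K, T) = 1B; 50 ⊕ 1B = 4B.
C[4]: T = C8, S = E(K, T) = 22; 04 ⊕ 22 = 26.
C[5]: T = C9, S = E(K, T) = 21; 7D ⊕ 21 = 5C.

C[0] = 48, C[1] = 35, C[2] = 8D, C[3] = 4B, C[4] = 26, C[5] = 5C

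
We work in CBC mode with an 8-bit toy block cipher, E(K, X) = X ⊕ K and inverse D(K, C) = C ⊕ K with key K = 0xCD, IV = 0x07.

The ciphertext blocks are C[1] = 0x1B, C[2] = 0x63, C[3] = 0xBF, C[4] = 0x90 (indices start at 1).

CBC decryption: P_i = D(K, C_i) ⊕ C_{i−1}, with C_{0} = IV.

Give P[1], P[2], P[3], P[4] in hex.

P[1] = 0xD1, P[2] = 0xB5, P[3] = 0x11, P[4] = 0xE2

P[1]: D(K, 0x1B) = 0xD6; 0xD6 ⊕ 0x07 = 0xD1.
P[2]: D(K, 0x63) = 0xAE; 0xAE ⊕ 0x1B = 0xB5.
P[3]: D(K, 0xBF) = 0x72; 0x72 ⊕ 0x63 = 0x11.
P[4]: D(K, 0x90) = 0x5D; 0x5D ⊕ 0xBF = 0xE2.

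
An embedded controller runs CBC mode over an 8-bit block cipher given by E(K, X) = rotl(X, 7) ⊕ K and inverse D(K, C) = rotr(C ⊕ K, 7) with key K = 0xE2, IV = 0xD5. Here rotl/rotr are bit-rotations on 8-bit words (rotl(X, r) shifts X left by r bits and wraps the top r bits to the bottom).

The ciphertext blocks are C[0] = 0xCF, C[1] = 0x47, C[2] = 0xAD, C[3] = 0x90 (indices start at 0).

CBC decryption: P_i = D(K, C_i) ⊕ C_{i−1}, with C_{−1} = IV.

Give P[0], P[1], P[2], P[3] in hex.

P[0]: D(K, 0xCF) = 0x5A; 0x5A ⊕ 0xD5 = 0x8F.
P[1]: D(K, 0x47) = 0x4B; 0x4B ⊕ 0xCF = 0x84.
P[2]: D(K, 0xAD) = 0x9E; 0x9E ⊕ 0x47 = 0xD9.
P[3]: D(K, 0x90) = 0xE4; 0xE4 ⊕ 0xAD = 0x49.

P[0] = 0x8F, P[1] = 0x84, P[2] = 0xD9, P[3] = 0x49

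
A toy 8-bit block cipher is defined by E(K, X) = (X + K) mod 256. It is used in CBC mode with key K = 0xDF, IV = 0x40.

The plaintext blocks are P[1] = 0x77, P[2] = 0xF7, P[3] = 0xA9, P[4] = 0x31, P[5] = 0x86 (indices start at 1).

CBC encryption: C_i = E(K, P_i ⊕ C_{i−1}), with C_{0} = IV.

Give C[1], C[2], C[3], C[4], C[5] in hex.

C[1] = 0x16, C[2] = 0xC0, C[3] = 0x48, C[4] = 0x58, C[5] = 0xBD

C[1]: P[1] ⊕ 0x40 = 0x37; E(K, 0x37) = 0x16.
C[2]: P[2] ⊕ 0x16 = 0xE1; E(K, 0xE1) = 0xC0.
C[3]: P[3] ⊕ 0xC0 = 0x69; E(K, 0x69) = 0x48.
C[4]: P[4] ⊕ 0x48 = 0x79; E(K, 0x79) = 0x58.
C[5]: P[5] ⊕ 0x58 = 0xDE; E(K, 0xDE) = 0xBD.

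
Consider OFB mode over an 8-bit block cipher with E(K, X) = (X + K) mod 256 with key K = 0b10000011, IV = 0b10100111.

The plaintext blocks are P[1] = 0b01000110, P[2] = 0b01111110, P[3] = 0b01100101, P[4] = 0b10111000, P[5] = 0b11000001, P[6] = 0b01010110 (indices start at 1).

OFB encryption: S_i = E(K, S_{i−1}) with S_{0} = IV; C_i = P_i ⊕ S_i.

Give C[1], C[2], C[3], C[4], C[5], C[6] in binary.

C[1]: S = E(K, 0b10100111) = 0b00101010; 0b01000110 ⊕ 0b00101010 = 0b01101100.
C[2]: S = E(K, 0b00101010) = 0b10101101; 0b01111110 ⊕ 0b10101101 = 0b11010011.
C[3]: S = E(K, 0b10101101) = 0b00110000; 0b01100101 ⊕ 0b00110000 = 0b01010101.
C[4]: S = E(K, 0b00110000) = 0b10110011; 0b10111000 ⊕ 0b10110011 = 0b00001011.
C[5]: S = E(K, 0b10110011) = 0b00110110; 0b11000001 ⊕ 0b00110110 = 0b11110111.
C[6]: S = E(K, 0b00110110) = 0b10111001; 0b01010110 ⊕ 0b10111001 = 0b11101111.

C[1] = 0b01101100, C[2] = 0b11010011, C[3] = 0b01010101, C[4] = 0b00001011, C[5] = 0b11110111, C[6] = 0b11101111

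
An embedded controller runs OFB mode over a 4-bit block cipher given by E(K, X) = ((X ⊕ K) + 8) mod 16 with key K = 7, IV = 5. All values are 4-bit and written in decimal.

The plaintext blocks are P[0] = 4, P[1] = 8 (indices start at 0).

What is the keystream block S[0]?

10

OFB encryption: S_i = E(K, S_{i−1}) with S_{−1} = IV; C_i = P_i ⊕ S_i.
C[0]: S = E(K, 5) = 10; 4 ⊕ 10 = 14.
So S[0] = 10.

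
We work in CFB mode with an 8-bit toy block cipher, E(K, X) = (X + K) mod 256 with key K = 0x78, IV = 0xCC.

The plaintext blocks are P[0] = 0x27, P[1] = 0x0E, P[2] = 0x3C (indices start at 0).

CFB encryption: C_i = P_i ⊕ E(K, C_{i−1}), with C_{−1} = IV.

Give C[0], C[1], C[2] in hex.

C[0]: E(K, 0xCC) = 0x44; 0x27 ⊕ 0x44 = 0x63.
C[1]: E(K, 0x63) = 0xDB; 0x0E ⊕ 0xDB = 0xD5.
C[2]: E(K, 0xD5) = 0x4D; 0x3C ⊕ 0x4D = 0x71.

C[0] = 0x63, C[1] = 0xD5, C[2] = 0x71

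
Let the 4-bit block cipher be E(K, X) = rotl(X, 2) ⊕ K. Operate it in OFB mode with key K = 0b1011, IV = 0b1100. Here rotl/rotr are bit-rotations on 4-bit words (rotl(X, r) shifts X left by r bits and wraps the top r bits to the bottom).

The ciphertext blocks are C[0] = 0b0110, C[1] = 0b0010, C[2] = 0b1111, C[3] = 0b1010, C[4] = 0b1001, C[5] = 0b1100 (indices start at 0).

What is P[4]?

P[4] = 0b0001

OFB decryption: S_i = E(K, S_{i−1}) with S_{−1} = IV; P_i = C_i ⊕ S_i.
P[0]: S = E(K, 0b1100) = 0b1000; 0b0110 ⊕ 0b1000 = 0b1110.
P[1]: S = E(K, 0b1000) = 0b1001; 0b0010 ⊕ 0b1001 = 0b1011.
P[2]: S = E(K, 0b1001) = 0b1101; 0b1111 ⊕ 0b1101 = 0b0010.
P[3]: S = E(K, 0b1101) = 0b1100; 0b1010 ⊕ 0b1100 = 0b0110.
P[4]: S = E(K, 0b1100) = 0b1000; 0b1001 ⊕ 0b1000 = 0b0001.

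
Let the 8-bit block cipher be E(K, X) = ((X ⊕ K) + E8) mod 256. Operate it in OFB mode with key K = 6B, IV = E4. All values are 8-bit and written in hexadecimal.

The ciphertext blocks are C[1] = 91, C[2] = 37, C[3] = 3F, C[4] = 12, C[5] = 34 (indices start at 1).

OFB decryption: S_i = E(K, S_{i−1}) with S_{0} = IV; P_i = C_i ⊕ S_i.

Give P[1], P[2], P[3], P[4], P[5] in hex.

P[1] = E6, P[2] = 33, P[3] = 68, P[4] = 36, P[5] = 03

P[1]: S = E(K, E4) = 77; 91 ⊕ 77 = E6.
P[2]: S = E(K, 77) = 04; 37 ⊕ 04 = 33.
P[3]: S = E(K, 04) = 57; 3F ⊕ 57 = 68.
P[4]: S = E(K, 57) = 24; 12 ⊕ 24 = 36.
P[5]: S = E(K, 24) = 37; 34 ⊕ 37 = 03.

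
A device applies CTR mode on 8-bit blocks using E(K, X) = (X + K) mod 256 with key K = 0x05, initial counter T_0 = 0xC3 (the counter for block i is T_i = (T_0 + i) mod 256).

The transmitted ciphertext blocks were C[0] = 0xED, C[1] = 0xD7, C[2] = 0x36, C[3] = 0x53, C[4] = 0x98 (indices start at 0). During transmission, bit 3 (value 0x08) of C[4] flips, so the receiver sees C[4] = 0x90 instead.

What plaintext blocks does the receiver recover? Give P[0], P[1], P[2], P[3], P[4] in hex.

P[0] = 0x25, P[1] = 0x1E, P[2] = 0xFC, P[3] = 0x98, P[4] = 0x5C

CTR decryption: S_i = E(K, T_i) where T_i is the counter for block i; P_i = C_i ⊕ S_i.
Only C[4] changed, to 0x90. In CTR, a change in C_i flips the same bit in P_i only; the keystream is unaffected. Decrypting the received ciphertext:
P[0]: T = 0xC3, S = E(K, T) = 0xC8; 0xED ⊕ 0xC8 = 0x25.
P[1]: T = 0xC4, S = E(K, T) = 0xC9; 0xD7 ⊕ 0xC9 = 0x1E.
P[2]: T = 0xC5, S = E(K, T) = 0xCA; 0x36 ⊕ 0xCA = 0xFC.
P[3]: T = 0xC6, S = E(K, T) = 0xCB; 0x53 ⊕ 0xCB = 0x98.
P[4]: T = 0xC7, S = E(K, T) = 0xCC; 0x90 ⊕ 0xCC = 0x5C.
Blocks that differ from the original plaintext: P[4].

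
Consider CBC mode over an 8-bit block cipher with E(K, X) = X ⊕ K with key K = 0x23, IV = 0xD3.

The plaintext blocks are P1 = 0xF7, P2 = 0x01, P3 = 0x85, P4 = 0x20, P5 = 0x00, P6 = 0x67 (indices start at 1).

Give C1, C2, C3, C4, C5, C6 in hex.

C1 = 0x07, C2 = 0x25, C3 = 0x83, C4 = 0x80, C5 = 0xA3, C6 = 0xE7

CBC encryption: C_i = E(K, P_i ⊕ C_{i−1}), with C_{0} = IV.
C1: P1 ⊕ 0xD3 = 0x24; E(K, 0x24) = 0x07.
C2: P2 ⊕ 0x07 = 0x06; E(K, 0x06) = 0x25.
C3: P3 ⊕ 0x25 = 0xA0; E(K, 0xA0) = 0x83.
C4: P4 ⊕ 0x83 = 0xA3; E(K, 0xA3) = 0x80.
C5: P5 ⊕ 0x80 = 0x80; E(K, 0x80) = 0xA3.
C6: P6 ⊕ 0xA3 = 0xC4; E(K, 0xC4) = 0xE7.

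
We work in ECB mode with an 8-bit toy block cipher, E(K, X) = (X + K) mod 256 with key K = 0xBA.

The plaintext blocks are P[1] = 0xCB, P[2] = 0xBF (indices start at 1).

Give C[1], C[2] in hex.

ECB encryption: C_i = E(K, P_i).
C[1]: E(K, 0xCB) = 0x85.
C[2]: E(K, 0xBF) = 0x79.

C[1] = 0x85, C[2] = 0x79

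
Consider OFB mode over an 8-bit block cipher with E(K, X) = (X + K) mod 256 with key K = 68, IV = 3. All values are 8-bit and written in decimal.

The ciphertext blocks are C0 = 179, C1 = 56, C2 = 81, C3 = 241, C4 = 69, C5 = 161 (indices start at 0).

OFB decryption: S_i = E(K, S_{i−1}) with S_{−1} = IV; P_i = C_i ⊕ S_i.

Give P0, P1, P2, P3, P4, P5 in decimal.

P0 = 244, P1 = 179, P2 = 158, P3 = 226, P4 = 18, P5 = 58

P0: S = E(K, 3) = 71; 179 ⊕ 71 = 244.
P1: S = E(K, 71) = 139; 56 ⊕ 139 = 179.
P2: S = E(K, 139) = 207; 81 ⊕ 207 = 158.
P3: S = E(K, 207) = 19; 241 ⊕ 19 = 226.
P4: S = E(K, 19) = 87; 69 ⊕ 87 = 18.
P5: S = E(K, 87) = 155; 161 ⊕ 155 = 58.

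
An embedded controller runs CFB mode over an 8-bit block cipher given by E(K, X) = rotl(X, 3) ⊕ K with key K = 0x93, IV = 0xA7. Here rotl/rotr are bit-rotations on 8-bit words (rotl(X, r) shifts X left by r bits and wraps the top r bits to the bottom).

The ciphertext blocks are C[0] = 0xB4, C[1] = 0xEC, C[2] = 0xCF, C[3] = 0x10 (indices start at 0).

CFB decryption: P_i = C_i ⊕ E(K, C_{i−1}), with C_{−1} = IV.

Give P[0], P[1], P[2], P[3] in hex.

P[0]: E(K, 0xA7) = 0xAE; 0xB4 ⊕ 0xAE = 0x1A.
P[1]: E(K, 0xB4) = 0x36; 0xEC ⊕ 0x36 = 0xDA.
P[2]: E(K, 0xEC) = 0xF4; 0xCF ⊕ 0xF4 = 0x3B.
P[3]: E(K, 0xCF) = 0xED; 0x10 ⊕ 0xED = 0xFD.

P[0] = 0x1A, P[1] = 0xDA, P[2] = 0x3B, P[3] = 0xFD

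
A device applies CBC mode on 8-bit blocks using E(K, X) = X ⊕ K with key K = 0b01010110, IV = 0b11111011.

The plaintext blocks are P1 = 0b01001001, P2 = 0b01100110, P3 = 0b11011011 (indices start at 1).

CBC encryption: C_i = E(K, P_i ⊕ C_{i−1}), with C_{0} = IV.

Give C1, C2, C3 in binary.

C1: P1 ⊕ 0b11111011 = 0b10110010; E(K, 0b10110010) = 0b11100100.
C2: P2 ⊕ 0b11100100 = 0b10000010; E(K, 0b10000010) = 0b11010100.
C3: P3 ⊕ 0b11010100 = 0b00001111; E(K, 0b00001111) = 0b01011001.

C1 = 0b11100100, C2 = 0b11010100, C3 = 0b01011001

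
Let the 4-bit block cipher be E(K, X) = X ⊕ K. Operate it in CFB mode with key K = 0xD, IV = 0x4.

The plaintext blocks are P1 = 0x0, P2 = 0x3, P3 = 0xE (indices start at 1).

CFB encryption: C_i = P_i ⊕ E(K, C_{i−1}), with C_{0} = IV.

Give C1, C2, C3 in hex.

C1: E(K, 0x4) = 0x9; 0x0 ⊕ 0x9 = 0x9.
C2: E(K, 0x9) = 0x4; 0x3 ⊕ 0x4 = 0x7.
C3: E(K, 0x7) = 0xA; 0xE ⊕ 0xA = 0x4.

C1 = 0x9, C2 = 0x7, C3 = 0x4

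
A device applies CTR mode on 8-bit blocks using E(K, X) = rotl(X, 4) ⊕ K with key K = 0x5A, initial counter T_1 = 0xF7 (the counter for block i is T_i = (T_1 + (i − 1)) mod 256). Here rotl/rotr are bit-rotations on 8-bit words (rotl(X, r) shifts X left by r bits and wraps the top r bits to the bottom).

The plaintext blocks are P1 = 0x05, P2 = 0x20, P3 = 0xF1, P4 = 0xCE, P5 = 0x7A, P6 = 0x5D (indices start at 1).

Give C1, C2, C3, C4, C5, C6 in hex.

C1 = 0x20, C2 = 0xF5, C3 = 0x34, C4 = 0x3B, C5 = 0x9F, C6 = 0xC8

CTR encryption: S_i = E(K, T_i) where T_i is the counter for block i; C_i = P_i ⊕ S_i.
C1: T = 0xF7, S = E(K, T) = 0x25; 0x05 ⊕ 0x25 = 0x20.
C2: T = 0xF8, S = E(K, T) = 0xD5; 0x20 ⊕ 0xD5 = 0xF5.
C3: T = 0xF9, S = E(K, T) = 0xC5; 0xF1 ⊕ 0xC5 = 0x34.
C4: T = 0xFA, S = E(K, T) = 0xF5; 0xCE ⊕ 0xF5 = 0x3B.
C5: T = 0xFB, S = E(K, T) = 0xE5; 0x7A ⊕ 0xE5 = 0x9F.
C6: T = 0xFC, S = E(K, T) = 0x95; 0x5D ⊕ 0x95 = 0xC8.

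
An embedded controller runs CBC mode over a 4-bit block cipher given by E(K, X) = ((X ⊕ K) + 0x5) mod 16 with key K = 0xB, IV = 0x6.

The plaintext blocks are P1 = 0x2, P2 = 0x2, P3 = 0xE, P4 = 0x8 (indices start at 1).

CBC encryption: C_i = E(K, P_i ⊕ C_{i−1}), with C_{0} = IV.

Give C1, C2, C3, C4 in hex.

C1 = 0x4, C2 = 0x2, C3 = 0xC, C4 = 0x4

C1: P1 ⊕ 0x6 = 0x4; E(K, 0x4) = 0x4.
C2: P2 ⊕ 0x4 = 0x6; E(K, 0x6) = 0x2.
C3: P3 ⊕ 0x2 = 0xC; E(K, 0xC) = 0xC.
C4: P4 ⊕ 0xC = 0x4; E(K, 0x4) = 0x4.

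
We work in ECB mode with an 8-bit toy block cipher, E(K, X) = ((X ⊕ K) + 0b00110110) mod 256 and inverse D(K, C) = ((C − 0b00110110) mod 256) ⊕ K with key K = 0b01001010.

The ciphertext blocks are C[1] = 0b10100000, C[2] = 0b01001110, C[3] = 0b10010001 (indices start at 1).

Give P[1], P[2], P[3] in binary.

ECB decryption: P_i = D(K, C_i).
P[1]: D(K, 0b10100000) = 0b00100000.
P[2]: D(K, 0b01001110) = 0b01010010.
P[3]: D(K, 0b10010001) = 0b00010001.

P[1] = 0b00100000, P[2] = 0b01010010, P[3] = 0b00010001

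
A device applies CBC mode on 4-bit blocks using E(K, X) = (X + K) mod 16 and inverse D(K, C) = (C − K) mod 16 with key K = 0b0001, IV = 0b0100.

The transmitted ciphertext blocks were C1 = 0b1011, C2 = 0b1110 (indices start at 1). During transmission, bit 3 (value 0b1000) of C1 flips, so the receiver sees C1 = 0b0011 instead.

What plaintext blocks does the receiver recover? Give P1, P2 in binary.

CBC decryption: P_i = D(K, C_i) ⊕ C_{i−1}, with C_{0} = IV.
Only C1 changed, to 0b0011. In CBC, a change in C_i garbles P_i and flips the same bit in P_{i+1}. Decrypting the received ciphertext:
P1: D(K, 0b0011) = 0b0010; 0b0010 ⊕ 0b0100 = 0b0110.
P2: D(K, 0b1110) = 0b1101; 0b1101 ⊕ 0b0011 = 0b1110.
Blocks that differ from the original plaintext: P1, P2.

P1 = 0b0110, P2 = 0b1110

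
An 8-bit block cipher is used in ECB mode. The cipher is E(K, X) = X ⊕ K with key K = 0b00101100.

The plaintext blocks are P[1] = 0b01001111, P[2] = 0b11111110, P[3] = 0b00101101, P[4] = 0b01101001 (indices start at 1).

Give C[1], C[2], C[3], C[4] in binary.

C[1] = 0b01100011, C[2] = 0b11010010, C[3] = 0b00000001, C[4] = 0b01000101

ECB encryption: C_i = E(K, P_i).
C[1]: E(K, 0b01001111) = 0b01100011.
C[2]: E(K, 0b11111110) = 0b11010010.
C[3]: E(K, 0b00101101) = 0b00000001.
C[4]: E(K, 0b01101001) = 0b01000101.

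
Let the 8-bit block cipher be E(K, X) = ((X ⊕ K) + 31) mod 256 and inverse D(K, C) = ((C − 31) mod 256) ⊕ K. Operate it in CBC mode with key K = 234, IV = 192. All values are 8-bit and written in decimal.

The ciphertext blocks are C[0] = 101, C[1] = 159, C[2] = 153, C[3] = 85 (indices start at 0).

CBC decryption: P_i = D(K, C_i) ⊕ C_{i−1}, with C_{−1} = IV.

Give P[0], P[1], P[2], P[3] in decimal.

P[0] = 108, P[1] = 15, P[2] = 15, P[3] = 69

P[0]: D(K, 101) = 172; 172 ⊕ 192 = 108.
P[1]: D(K, 159) = 106; 106 ⊕ 101 = 15.
P[2]: D(K, 153) = 144; 144 ⊕ 159 = 15.
P[3]: D(K, 85) = 220; 220 ⊕ 153 = 69.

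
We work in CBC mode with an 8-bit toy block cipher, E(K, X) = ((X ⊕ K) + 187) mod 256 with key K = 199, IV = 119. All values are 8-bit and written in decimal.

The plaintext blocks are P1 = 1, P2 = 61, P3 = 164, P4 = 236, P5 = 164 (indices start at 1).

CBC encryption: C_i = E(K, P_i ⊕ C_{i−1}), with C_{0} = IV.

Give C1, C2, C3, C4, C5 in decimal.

C1 = 108, C2 = 81, C3 = 237, C4 = 129, C5 = 157

C1: P1 ⊕ 119 = 118; E(K, 118) = 108.
C2: P2 ⊕ 108 = 81; E(K, 81) = 81.
C3: P3 ⊕ 81 = 245; E(K, 245) = 237.
C4: P4 ⊕ 237 = 1; E(K, 1) = 129.
C5: P5 ⊕ 129 = 37; E(K, 37) = 157.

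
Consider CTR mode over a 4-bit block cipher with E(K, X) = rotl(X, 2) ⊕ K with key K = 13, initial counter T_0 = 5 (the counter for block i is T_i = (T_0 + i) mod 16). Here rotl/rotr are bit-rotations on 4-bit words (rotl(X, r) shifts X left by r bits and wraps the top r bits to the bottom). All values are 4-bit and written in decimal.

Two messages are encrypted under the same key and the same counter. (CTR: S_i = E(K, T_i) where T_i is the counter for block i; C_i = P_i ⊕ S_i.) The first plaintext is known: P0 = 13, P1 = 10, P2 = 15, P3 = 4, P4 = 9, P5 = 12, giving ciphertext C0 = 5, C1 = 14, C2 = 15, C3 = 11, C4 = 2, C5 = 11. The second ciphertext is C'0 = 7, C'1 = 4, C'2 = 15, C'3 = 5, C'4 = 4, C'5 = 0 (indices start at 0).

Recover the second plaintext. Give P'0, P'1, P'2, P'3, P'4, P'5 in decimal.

P'0 = 15, P'1 = 0, P'2 = 15, P'3 = 10, P'4 = 15, P'5 = 7

In CTR with a reused counter, both messages share the same keystream S_i, so C_i ⊕ C'_i = P_i ⊕ P'_i and thus P'_i = P_i ⊕ C_i ⊕ C'_i.
P'0: 13 ⊕ 5 ⊕ 7 = 15.
P'1: 10 ⊕ 14 ⊕ 4 = 0.
P'2: 15 ⊕ 15 ⊕ 15 = 15.
P'3: 4 ⊕ 11 ⊕ 5 = 10.
P'4: 9 ⊕ 2 ⊕ 4 = 15.
P'5: 12 ⊕ 11 ⊕ 0 = 7.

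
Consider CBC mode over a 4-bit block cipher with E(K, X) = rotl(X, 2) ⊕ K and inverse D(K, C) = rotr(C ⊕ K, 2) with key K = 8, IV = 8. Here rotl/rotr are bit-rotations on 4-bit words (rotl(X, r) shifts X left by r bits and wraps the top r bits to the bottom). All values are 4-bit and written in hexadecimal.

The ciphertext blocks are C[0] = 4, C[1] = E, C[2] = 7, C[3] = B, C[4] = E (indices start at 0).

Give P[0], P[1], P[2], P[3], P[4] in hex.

P[0] = B, P[1] = D, P[2] = 1, P[3] = B, P[4] = 2

CBC decryption: P_i = D(K, C_i) ⊕ C_{i−1}, with C_{−1} = IV.
P[0]: D(K, 4) = 3; 3 ⊕ 8 = B.
P[1]: D(K, E) = 9; 9 ⊕ 4 = D.
P[2]: D(K, 7) = F; F ⊕ E = 1.
P[3]: D(K, B) = C; C ⊕ 7 = B.
P[4]: D(K, E) = 9; 9 ⊕ B = 2.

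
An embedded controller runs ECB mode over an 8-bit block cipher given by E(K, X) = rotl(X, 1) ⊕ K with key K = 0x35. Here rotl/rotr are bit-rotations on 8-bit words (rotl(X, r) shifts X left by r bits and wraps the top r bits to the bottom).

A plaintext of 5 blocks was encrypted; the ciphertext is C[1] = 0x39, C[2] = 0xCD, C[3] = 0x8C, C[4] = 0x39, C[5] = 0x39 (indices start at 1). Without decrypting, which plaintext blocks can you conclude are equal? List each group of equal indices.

ECB encrypts each block independently with the same key, so equal ciphertext blocks imply equal plaintext blocks.
C[1] = C[4] = C[5] = 0x39, so P[1] = P[4] = P[5].

P[1] = P[4] = P[5]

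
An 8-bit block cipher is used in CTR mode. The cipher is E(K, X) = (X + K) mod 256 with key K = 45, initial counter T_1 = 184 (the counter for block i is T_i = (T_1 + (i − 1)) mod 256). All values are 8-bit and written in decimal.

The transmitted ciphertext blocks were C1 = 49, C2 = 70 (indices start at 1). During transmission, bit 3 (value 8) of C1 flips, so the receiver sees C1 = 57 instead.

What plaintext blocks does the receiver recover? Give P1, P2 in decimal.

CTR decryption: S_i = E(K, T_i) where T_i is the counter for block i; P_i = C_i ⊕ S_i.
Only C1 changed, to 57. In CTR, a change in C_i flips the same bit in P_i only; the keystream is unaffected. Decrypting the received ciphertext:
P1: T = 184, S = E(K, T) = 229; 57 ⊕ 229 = 220.
P2: T = 185, S = E(K, T) = 230; 70 ⊕ 230 = 160.
Blocks that differ from the original plaintext: P1.

P1 = 220, P2 = 160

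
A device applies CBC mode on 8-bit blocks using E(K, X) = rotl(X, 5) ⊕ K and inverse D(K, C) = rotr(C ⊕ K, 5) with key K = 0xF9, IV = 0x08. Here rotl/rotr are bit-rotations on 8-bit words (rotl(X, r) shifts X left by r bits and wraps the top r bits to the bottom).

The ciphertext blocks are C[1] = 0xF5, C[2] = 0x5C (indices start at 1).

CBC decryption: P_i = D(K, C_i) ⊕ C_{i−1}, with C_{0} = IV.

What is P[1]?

P[1] = 0x68

P[1]: D(K, 0xF5) = 0x60; 0x60 ⊕ 0x08 = 0x68.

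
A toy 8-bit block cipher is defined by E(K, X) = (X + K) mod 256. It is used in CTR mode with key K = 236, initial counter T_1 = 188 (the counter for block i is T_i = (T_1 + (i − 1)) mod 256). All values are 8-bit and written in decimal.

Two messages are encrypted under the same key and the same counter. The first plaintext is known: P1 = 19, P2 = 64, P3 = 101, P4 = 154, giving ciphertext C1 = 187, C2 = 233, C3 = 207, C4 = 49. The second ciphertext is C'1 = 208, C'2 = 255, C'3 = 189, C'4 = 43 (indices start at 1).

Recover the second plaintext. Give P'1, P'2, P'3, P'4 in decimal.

P'1 = 120, P'2 = 86, P'3 = 23, P'4 = 128

In CTR with a reused counter, both messages share the same keystream S_i, so C_i ⊕ C'_i = P_i ⊕ P'_i and thus P'_i = P_i ⊕ C_i ⊕ C'_i.
P'1: 19 ⊕ 187 ⊕ 208 = 120.
P'2: 64 ⊕ 233 ⊕ 255 = 86.
P'3: 101 ⊕ 207 ⊕ 189 = 23.
P'4: 154 ⊕ 49 ⊕ 43 = 128.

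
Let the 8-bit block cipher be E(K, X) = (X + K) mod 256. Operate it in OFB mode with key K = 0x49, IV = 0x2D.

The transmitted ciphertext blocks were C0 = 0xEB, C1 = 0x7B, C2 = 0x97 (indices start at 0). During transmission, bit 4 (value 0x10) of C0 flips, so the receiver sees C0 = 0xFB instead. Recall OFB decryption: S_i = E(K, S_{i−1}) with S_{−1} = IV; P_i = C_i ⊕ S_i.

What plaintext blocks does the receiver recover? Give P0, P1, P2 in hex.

Only C0 changed, to 0xFB. In OFB, a change in C_i flips the same bit in P_i only; the keystream is unaffected. Decrypting the received ciphertext:
P0: S = E(K, 0x2D) = 0x76; 0xFB ⊕ 0x76 = 0x8D.
P1: S = E(K, 0x76) = 0xBF; 0x7B ⊕ 0xBF = 0xC4.
P2: S = E(K, 0xBF) = 0x08; 0x97 ⊕ 0x08 = 0x9F.
Blocks that differ from the original plaintext: P0.

P0 = 0x8D, P1 = 0xC4, P2 = 0x9F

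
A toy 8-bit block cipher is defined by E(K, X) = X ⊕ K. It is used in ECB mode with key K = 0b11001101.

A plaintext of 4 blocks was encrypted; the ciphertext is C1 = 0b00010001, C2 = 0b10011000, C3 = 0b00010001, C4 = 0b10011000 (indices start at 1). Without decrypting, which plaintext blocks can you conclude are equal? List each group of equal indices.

P1 = P3; P2 = P4

ECB encrypts each block independently with the same key, so equal ciphertext blocks imply equal plaintext blocks.
C1 = C3 = 0b00010001, so P1 = P3.
C2 = C4 = 0b10011000, so P2 = P4.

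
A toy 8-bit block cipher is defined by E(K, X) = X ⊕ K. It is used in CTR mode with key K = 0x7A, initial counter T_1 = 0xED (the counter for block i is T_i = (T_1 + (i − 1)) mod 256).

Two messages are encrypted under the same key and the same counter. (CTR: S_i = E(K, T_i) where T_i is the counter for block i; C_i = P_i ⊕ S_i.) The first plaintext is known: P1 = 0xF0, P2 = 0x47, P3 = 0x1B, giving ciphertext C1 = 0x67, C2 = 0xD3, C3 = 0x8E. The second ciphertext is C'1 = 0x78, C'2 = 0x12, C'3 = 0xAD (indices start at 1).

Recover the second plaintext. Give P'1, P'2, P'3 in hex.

In CTR with a reused counter, both messages share the same keystream S_i, so C_i ⊕ C'_i = P_i ⊕ P'_i and thus P'_i = P_i ⊕ C_i ⊕ C'_i.
P'1: 0xF0 ⊕ 0x67 ⊕ 0x78 = 0xEF.
P'2: 0x47 ⊕ 0xD3 ⊕ 0x12 = 0x86.
P'3: 0x1B ⊕ 0x8E ⊕ 0xAD = 0x38.

P'1 = 0xEF, P'2 = 0x86, P'3 = 0x38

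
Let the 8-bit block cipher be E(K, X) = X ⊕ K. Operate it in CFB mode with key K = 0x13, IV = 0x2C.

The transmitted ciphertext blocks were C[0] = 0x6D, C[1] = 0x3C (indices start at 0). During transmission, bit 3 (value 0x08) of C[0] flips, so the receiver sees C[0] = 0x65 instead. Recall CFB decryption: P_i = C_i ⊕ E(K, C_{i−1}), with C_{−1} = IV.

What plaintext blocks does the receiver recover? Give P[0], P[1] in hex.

Only C[0] changed, to 0x65. In CFB, a change in C_i flips the same bit in P_i and garbles P_{i+1}. Decrypting the received ciphertext:
P[0]: E(K, 0x2C) = 0x3F; 0x65 ⊕ 0x3F = 0x5A.
P[1]: E(K, 0x65) = 0x76; 0x3C ⊕ 0x76 = 0x4A.
Blocks that differ from the original plaintext: P[0], P[1].

P[0] = 0x5A, P[1] = 0x4A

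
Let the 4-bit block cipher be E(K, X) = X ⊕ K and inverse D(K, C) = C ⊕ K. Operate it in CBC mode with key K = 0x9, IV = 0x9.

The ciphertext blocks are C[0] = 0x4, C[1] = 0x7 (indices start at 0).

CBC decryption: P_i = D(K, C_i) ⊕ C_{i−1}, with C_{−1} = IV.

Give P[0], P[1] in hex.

P[0] = 0x4, P[1] = 0xA

P[0]: D(K, 0x4) = 0xD; 0xD ⊕ 0x9 = 0x4.
P[1]: D(K, 0x7) = 0xE; 0xE ⊕ 0x4 = 0xA.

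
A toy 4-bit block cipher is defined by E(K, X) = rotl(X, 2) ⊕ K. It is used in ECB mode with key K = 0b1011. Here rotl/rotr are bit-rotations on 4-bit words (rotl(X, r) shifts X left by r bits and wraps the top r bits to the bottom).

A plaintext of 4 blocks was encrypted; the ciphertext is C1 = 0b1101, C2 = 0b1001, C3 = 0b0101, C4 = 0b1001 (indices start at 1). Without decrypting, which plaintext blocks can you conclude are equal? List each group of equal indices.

ECB encrypts each block independently with the same key, so equal ciphertext blocks imply equal plaintext blocks.
C2 = C4 = 0b1001, so P2 = P4.

P2 = P4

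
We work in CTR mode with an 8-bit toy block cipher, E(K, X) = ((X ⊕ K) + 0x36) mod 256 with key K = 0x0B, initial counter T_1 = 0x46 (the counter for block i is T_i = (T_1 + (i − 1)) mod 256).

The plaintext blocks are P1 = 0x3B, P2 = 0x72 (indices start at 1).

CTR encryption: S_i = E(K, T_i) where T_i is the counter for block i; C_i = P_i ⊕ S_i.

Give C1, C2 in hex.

C1 = 0xB8, C2 = 0xF0

C1: T = 0x46, S = E(K, T) = 0x83; 0x3B ⊕ 0x83 = 0xB8.
C2: T = 0x47, S = E(K, T) = 0x82; 0x72 ⊕ 0x82 = 0xF0.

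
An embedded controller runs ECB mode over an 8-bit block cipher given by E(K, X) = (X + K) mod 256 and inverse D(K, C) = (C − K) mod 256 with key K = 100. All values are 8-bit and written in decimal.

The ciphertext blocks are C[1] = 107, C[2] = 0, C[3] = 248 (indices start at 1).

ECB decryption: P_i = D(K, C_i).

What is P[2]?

P[2]: D(K, 0) = 156.

P[2] = 156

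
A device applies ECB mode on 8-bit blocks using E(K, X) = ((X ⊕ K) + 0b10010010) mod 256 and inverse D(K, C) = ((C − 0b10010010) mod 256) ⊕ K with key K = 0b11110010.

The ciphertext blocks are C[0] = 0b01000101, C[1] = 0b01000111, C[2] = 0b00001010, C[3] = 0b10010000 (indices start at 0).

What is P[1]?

P[1] = 0b01000111

ECB decryption: P_i = D(K, C_i).
P[1]: D(K, 0b01000111) = 0b01000111.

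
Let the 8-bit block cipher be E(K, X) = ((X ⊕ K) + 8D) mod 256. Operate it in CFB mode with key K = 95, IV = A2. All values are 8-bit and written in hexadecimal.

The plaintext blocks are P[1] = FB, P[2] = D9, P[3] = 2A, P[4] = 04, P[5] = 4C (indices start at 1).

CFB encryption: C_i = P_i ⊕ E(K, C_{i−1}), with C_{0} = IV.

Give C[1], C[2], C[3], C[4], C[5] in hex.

C[1] = 3F, C[2] = EE, C[3] = 22, C[4] = 40, C[5] = 2E

C[1]: E(K, A2) = C4; FB ⊕ C4 = 3F.
C[2]: E(K, 3F) = 37; D9 ⊕ 37 = EE.
C[3]: E(K, EE) = 08; 2A ⊕ 08 = 22.
C[4]: E(K, 22) = 44; 04 ⊕ 44 = 40.
C[5]: E(K, 40) = 62; 4C ⊕ 62 = 2E.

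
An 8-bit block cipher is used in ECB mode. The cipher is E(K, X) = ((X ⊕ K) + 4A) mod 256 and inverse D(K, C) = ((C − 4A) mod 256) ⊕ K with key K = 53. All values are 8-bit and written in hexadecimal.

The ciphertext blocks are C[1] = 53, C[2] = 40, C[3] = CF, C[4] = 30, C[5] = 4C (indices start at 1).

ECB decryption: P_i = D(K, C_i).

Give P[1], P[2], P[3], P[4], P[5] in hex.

P[1] = 5A, P[2] = A5, P[3] = D6, P[4] = B5, P[5] = 51

P[1]: D(K, 53) = 5A.
P[2]: D(K, 40) = A5.
P[3]: D(K, CF) = D6.
P[4]: D(K, 30) = B5.
P[5]: D(K, 4C) = 51.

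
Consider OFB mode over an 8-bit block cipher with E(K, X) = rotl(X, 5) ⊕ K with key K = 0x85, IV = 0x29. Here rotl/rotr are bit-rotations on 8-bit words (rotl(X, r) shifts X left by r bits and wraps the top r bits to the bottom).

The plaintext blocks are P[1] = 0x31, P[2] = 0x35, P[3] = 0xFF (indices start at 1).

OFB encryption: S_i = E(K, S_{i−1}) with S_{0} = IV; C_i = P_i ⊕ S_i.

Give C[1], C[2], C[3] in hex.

C[1]: S = E(K, 0x29) = 0xA0; 0x31 ⊕ 0xA0 = 0x91.
C[2]: S = E(K, 0xA0) = 0x91; 0x35 ⊕ 0x91 = 0xA4.
C[3]: S = E(K, 0x91) = 0xB7; 0xFF ⊕ 0xB7 = 0x48.

C[1] = 0x91, C[2] = 0xA4, C[3] = 0x48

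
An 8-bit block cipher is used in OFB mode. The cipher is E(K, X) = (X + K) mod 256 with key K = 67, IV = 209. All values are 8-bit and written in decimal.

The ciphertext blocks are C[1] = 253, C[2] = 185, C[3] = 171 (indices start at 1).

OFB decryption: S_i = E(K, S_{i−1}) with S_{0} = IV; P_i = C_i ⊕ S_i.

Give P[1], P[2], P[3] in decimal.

P[1] = 233, P[2] = 238, P[3] = 49

P[1]: S = E(K, 209) = 20; 253 ⊕ 20 = 233.
P[2]: S = E(K, 20) = 87; 185 ⊕ 87 = 238.
P[3]: S = E(K, 87) = 154; 171 ⊕ 154 = 49.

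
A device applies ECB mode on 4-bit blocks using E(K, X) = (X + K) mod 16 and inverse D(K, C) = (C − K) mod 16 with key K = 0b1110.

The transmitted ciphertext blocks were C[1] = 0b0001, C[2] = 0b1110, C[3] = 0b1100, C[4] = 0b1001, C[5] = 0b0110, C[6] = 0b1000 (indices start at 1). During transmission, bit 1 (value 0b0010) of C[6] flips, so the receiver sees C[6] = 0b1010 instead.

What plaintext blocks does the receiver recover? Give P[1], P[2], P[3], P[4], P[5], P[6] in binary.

P[1] = 0b0011, P[2] = 0b0000, P[3] = 0b1110, P[4] = 0b1011, P[5] = 0b1000, P[6] = 0b1100

ECB decryption: P_i = D(K, C_i).
Only C[6] changed, to 0b1010. In ECB, a change in C_i affects only P_i. Decrypting the received ciphertext:
P[1]: D(K, 0b0001) = 0b0011.
P[2]: D(K, 0b1110) = 0b0000.
P[3]: D(K, 0b1100) = 0b1110.
P[4]: D(K, 0b1001) = 0b1011.
P[5]: D(K, 0b0110) = 0b1000.
P[6]: D(K, 0b1010) = 0b1100.
Blocks that differ from the original plaintext: P[6].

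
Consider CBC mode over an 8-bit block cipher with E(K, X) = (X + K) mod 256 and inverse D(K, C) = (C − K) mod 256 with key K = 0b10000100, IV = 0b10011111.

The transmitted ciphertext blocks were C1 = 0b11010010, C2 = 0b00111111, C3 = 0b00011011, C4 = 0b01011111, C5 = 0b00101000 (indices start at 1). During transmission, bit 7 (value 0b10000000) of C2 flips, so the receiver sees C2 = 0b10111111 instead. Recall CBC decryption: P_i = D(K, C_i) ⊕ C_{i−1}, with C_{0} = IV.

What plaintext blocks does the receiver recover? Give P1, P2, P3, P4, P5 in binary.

P1 = 0b11010001, P2 = 0b11101001, P3 = 0b00101000, P4 = 0b11000000, P5 = 0b11111011

Only C2 changed, to 0b10111111. In CBC, a change in C_i garbles P_i and flips the same bit in P_{i+1}. Decrypting the received ciphertext:
P1: D(K, 0b11010010) = 0b01001110; 0b01001110 ⊕ 0b10011111 = 0b11010001.
P2: D(K, 0b10111111) = 0b00111011; 0b00111011 ⊕ 0b11010010 = 0b11101001.
P3: D(K, 0b00011011) = 0b10010111; 0b10010111 ⊕ 0b10111111 = 0b00101000.
P4: D(K, 0b01011111) = 0b11011011; 0b11011011 ⊕ 0b00011011 = 0b11000000.
P5: D(K, 0b00101000) = 0b10100100; 0b10100100 ⊕ 0b01011111 = 0b11111011.
Blocks that differ from the original plaintext: P2, P3.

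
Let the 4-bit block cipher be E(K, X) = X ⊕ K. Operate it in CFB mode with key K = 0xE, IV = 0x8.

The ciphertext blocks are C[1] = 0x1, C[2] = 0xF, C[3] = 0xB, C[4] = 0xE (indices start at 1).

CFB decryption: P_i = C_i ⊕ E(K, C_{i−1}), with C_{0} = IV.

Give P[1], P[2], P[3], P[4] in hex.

P[1]: E(K, 0x8) = 0x6; 0x1 ⊕ 0x6 = 0x7.
P[2]: E(K, 0x1) = 0xF; 0xF ⊕ 0xF = 0x0.
P[3]: E(K, 0xF) = 0x1; 0xB ⊕ 0x1 = 0xA.
P[4]: E(K, 0xB) = 0x5; 0xE ⊕ 0x5 = 0xB.

P[1] = 0x7, P[2] = 0x0, P[3] = 0xA, P[4] = 0xB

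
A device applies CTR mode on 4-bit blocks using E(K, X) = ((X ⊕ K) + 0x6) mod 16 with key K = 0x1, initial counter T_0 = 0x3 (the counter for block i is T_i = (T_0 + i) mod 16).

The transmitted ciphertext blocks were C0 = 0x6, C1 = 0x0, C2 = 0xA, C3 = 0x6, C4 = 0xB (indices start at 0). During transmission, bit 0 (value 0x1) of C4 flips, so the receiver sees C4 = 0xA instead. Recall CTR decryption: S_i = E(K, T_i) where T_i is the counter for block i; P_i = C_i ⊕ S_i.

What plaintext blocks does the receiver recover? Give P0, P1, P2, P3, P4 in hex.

Only C4 changed, to 0xA. In CTR, a change in C_i flips the same bit in P_i only; the keystream is unaffected. Decrypting the received ciphertext:
P0: T = 0x3, S = E(K, T) = 0x8; 0x6 ⊕ 0x8 = 0xE.
P1: T = 0x4, S = E(K, T) = 0xB; 0x0 ⊕ 0xB = 0xB.
P2: T = 0x5, S = E(K, T) = 0xA; 0xA ⊕ 0xA = 0x0.
P3: T = 0x6, S = E(K, T) = 0xD; 0x6 ⊕ 0xD = 0xB.
P4: T = 0x7, S = E(K, T) = 0xC; 0xA ⊕ 0xC = 0x6.
Blocks that differ from the original plaintext: P4.

P0 = 0xE, P1 = 0xB, P2 = 0x0, P3 = 0xB, P4 = 0x6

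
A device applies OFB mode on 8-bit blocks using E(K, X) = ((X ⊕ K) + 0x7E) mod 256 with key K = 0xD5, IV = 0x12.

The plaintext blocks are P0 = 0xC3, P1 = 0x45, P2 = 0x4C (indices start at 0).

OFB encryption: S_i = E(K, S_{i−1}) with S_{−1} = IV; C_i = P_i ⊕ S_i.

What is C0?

C0: S = E(K, 0x12) = 0x45; 0xC3 ⊕ 0x45 = 0x86.

C0 = 0x86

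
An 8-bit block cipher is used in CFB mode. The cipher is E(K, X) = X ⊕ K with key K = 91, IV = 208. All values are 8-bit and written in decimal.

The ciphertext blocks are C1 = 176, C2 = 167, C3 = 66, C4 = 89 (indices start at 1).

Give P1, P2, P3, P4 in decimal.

CFB decryption: P_i = C_i ⊕ E(K, C_{i−1}), with C_{0} = IV.
P1: E(K, 208) = 139; 176 ⊕ 139 = 59.
P2: E(K, 176) = 235; 167 ⊕ 235 = 76.
P3: E(K, 167) = 252; 66 ⊕ 252 = 190.
P4: E(K, 66) = 25; 89 ⊕ 25 = 64.

P1 = 59, P2 = 76, P3 = 190, P4 = 64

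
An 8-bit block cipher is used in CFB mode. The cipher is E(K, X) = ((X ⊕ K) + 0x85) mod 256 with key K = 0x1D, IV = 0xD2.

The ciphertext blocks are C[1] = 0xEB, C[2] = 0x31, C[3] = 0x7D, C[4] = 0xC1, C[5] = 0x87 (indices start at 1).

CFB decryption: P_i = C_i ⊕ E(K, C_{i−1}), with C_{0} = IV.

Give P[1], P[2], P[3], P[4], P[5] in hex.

P[1]: E(K, 0xD2) = 0x54; 0xEB ⊕ 0x54 = 0xBF.
P[2]: E(K, 0xEB) = 0x7B; 0x31 ⊕ 0x7B = 0x4A.
P[3]: E(K, 0x31) = 0xB1; 0x7D ⊕ 0xB1 = 0xCC.
P[4]: E(K, 0x7D) = 0xE5; 0xC1 ⊕ 0xE5 = 0x24.
P[5]: E(K, 0xC1) = 0x61; 0x87 ⊕ 0x61 = 0xE6.

P[1] = 0xBF, P[2] = 0x4A, P[3] = 0xCC, P[4] = 0x24, P[5] = 0xE6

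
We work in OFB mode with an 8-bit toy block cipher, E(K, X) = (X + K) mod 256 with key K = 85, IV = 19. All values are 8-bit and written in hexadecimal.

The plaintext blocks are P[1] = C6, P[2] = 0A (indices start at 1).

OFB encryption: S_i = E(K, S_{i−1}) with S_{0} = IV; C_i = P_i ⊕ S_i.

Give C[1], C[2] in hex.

C[1]: S = E(K, 19) = 9E; C6 ⊕ 9E = 58.
C[2]: S = E(K, 9E) = 23; 0A ⊕ 23 = 29.

C[1] = 58, C[2] = 29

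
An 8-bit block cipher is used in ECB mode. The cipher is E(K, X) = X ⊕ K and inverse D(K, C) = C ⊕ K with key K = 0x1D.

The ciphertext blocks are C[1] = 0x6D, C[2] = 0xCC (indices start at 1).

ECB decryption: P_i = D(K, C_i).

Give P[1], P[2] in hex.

P[1]: D(K, 0x6D) = 0x70.
P[2]: D(K, 0xCC) = 0xD1.

P[1] = 0x70, P[2] = 0xD1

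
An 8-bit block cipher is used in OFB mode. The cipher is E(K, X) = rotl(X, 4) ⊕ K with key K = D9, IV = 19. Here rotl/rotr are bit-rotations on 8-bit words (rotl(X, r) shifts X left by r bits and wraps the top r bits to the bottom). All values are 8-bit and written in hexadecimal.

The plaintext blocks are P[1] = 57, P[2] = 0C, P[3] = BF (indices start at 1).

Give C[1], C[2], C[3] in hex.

OFB encryption: S_i = E(K, S_{i−1}) with S_{0} = IV; C_i = P_i ⊕ S_i.
C[1]: S = E(K, 19) = 48; 57 ⊕ 48 = 1F.
C[2]: S = E(K, 48) = 5D; 0C ⊕ 5D = 51.
C[3]: S = E(K, 5D) = 0C; BF ⊕ 0C = B3.

C[1] = 1F, C[2] = 51, C[3] = B3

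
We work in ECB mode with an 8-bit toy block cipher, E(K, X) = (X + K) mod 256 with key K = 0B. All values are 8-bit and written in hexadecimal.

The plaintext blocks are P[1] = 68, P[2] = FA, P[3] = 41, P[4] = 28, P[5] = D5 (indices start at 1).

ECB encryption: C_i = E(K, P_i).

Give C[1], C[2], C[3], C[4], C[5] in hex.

C[1]: E(K, 68) = 73.
C[2]: E(K, FA) = 05.
C[3]: E(K, 41) = 4C.
C[4]: E(K, 28) = 33.
C[5]: E(K, D5) = E0.

C[1] = 73, C[2] = 05, C[3] = 4C, C[4] = 33, C[5] = E0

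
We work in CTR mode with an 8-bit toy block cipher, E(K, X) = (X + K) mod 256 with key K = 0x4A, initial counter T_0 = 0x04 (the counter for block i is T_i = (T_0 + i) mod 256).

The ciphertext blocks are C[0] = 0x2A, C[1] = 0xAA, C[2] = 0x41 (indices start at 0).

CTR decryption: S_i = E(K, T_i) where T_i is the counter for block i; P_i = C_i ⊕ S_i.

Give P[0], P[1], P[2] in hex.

P[0]: T = 0x04, S = E(K, T) = 0x4E; 0x2A ⊕ 0x4E = 0x64.
P[1]: T = 0x05, S = E(K, T) = 0x4F; 0xAA ⊕ 0x4F = 0xE5.
P[2]: T = 0x06, S = E(K, T) = 0x50; 0x41 ⊕ 0x50 = 0x11.

P[0] = 0x64, P[1] = 0xE5, P[2] = 0x11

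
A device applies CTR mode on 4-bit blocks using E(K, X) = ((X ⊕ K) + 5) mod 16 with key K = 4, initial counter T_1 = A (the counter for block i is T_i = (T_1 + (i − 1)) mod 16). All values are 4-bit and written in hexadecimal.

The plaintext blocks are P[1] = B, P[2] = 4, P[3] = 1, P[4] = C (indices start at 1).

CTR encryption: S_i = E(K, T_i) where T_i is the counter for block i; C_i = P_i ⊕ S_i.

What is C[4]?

C[4] = 2

C[1]: T = A, S = E(K, T) = 3; B ⊕ 3 = 8.
C[2]: T = B, S = E(K, T) = 4; 4 ⊕ 4 = 0.
C[3]: T = C, S = E(K, T) = D; 1 ⊕ D = C.
C[4]: T = D, S = E(K, T) = E; C ⊕ E = 2.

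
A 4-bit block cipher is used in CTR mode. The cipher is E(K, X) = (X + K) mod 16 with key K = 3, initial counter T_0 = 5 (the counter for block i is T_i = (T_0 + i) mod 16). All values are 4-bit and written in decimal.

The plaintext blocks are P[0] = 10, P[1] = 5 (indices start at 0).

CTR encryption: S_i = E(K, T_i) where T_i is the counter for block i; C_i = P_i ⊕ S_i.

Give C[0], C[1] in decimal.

C[0]: T = 5, S = E(K, T) = 8; 10 ⊕ 8 = 2.
C[1]: T = 6, S = E(K, T) = 9; 5 ⊕ 9 = 12.

C[0] = 2, C[1] = 12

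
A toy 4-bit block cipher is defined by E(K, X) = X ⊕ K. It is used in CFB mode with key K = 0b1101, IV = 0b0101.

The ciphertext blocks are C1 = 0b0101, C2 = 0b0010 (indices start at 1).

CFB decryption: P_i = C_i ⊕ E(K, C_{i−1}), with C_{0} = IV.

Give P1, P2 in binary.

P1 = 0b1101, P2 = 0b1010

P1: E(K, 0b0101) = 0b1000; 0b0101 ⊕ 0b1000 = 0b1101.
P2: E(K, 0b0101) = 0b1000; 0b0010 ⊕ 0b1000 = 0b1010.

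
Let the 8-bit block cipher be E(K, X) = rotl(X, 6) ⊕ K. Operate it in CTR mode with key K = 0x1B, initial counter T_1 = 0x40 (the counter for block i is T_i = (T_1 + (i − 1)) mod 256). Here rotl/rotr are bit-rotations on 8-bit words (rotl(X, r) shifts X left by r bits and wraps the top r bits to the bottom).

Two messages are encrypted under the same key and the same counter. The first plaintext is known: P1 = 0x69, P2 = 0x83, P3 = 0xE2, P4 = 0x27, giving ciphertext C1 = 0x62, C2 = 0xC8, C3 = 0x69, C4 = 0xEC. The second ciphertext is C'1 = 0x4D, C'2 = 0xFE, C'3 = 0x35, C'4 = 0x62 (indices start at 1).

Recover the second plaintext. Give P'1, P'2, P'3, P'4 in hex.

In CTR with a reused counter, both messages share the same keystream S_i, so C_i ⊕ C'_i = P_i ⊕ P'_i and thus P'_i = P_i ⊕ C_i ⊕ C'_i.
P'1: 0x69 ⊕ 0x62 ⊕ 0x4D = 0x46.
P'2: 0x83 ⊕ 0xC8 ⊕ 0xFE = 0xB5.
P'3: 0xE2 ⊕ 0x69 ⊕ 0x35 = 0xBE.
P'4: 0x27 ⊕ 0xEC ⊕ 0x62 = 0xA9.

P'1 = 0x46, P'2 = 0xB5, P'3 = 0xBE, P'4 = 0xA9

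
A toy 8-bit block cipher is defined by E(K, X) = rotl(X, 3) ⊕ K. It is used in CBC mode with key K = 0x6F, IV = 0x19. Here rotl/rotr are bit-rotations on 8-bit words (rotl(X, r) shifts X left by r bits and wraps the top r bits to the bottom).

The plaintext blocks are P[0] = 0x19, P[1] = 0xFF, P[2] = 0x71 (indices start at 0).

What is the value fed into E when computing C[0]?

CBC encryption: C_i = E(K, P_i ⊕ C_{i−1}), with C_{−1} = IV.
C[0]: P[0] ⊕ 0x19 = 0x00; E(K, 0x00) = 0x6F.
So the input to E for block [0] is 0x00.

0x00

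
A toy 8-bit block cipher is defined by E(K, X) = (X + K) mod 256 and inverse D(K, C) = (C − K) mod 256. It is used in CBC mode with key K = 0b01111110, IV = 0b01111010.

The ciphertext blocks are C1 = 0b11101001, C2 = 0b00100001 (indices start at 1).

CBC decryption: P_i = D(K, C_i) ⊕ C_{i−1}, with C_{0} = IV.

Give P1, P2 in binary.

P1: D(K, 0b11101001) = 0b01101011; 0b01101011 ⊕ 0b01111010 = 0b00010001.
P2: D(K, 0b00100001) = 0b10100011; 0b10100011 ⊕ 0b11101001 = 0b01001010.

P1 = 0b00010001, P2 = 0b01001010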